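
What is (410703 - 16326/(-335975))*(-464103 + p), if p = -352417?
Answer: -22533658681265304/67195 ≈ -3.3535e+11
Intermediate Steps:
(410703 - 16326/(-335975))*(-464103 + p) = (410703 - 16326/(-335975))*(-464103 - 352417) = (410703 - 16326*(-1/335975))*(-816520) = (410703 + 16326/335975)*(-816520) = (137985956751/335975)*(-816520) = -22533658681265304/67195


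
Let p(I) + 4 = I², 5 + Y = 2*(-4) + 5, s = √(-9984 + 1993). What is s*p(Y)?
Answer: 60*I*√7991 ≈ 5363.5*I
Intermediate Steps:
s = I*√7991 (s = √(-7991) = I*√7991 ≈ 89.392*I)
Y = -8 (Y = -5 + (2*(-4) + 5) = -5 + (-8 + 5) = -5 - 3 = -8)
p(I) = -4 + I²
s*p(Y) = (I*√7991)*(-4 + (-8)²) = (I*√7991)*(-4 + 64) = (I*√7991)*60 = 60*I*√7991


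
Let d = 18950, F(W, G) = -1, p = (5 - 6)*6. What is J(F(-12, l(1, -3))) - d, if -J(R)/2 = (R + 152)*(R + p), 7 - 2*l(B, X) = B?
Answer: -16836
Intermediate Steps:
p = -6 (p = -1*6 = -6)
l(B, X) = 7/2 - B/2
J(R) = -2*(-6 + R)*(152 + R) (J(R) = -2*(R + 152)*(R - 6) = -2*(152 + R)*(-6 + R) = -2*(-6 + R)*(152 + R))
J(F(-12, l(1, -3))) - d = (1824 - 292*(-1) - 2*(-1)²) - 1*18950 = (1824 + 292 - 2*1) - 18950 = (1824 + 292 - 2) - 18950 = 2114 - 18950 = -16836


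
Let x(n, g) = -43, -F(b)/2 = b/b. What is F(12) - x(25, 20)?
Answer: 41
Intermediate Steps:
F(b) = -2 (F(b) = -2*b/b = -2*1 = -2)
F(12) - x(25, 20) = -2 - 1*(-43) = -2 + 43 = 41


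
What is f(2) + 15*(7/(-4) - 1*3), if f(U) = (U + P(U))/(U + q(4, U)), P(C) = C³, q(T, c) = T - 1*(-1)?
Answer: -1955/28 ≈ -69.821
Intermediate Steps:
q(T, c) = 1 + T (q(T, c) = T + 1 = 1 + T)
f(U) = (U + U³)/(5 + U) (f(U) = (U + U³)/(U + (1 + 4)) = (U + U³)/(U + 5) = (U + U³)/(5 + U))
f(2) + 15*(7/(-4) - 1*3) = (2 + 2³)/(5 + 2) + 15*(7/(-4) - 1*3) = (2 + 8)/7 + 15*(7*(-¼) - 3) = (⅐)*10 + 15*(-7/4 - 3) = 10/7 + 15*(-19/4) = 10/7 - 285/4 = -1955/28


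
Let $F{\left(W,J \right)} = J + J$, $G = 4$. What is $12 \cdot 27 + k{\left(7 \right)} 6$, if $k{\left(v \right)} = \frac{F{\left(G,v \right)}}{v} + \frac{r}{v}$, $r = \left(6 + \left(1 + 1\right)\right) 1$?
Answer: $\frac{2400}{7} \approx 342.86$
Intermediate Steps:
$F{\left(W,J \right)} = 2 J$
$r = 8$ ($r = \left(6 + 2\right) 1 = 8 \cdot 1 = 8$)
$k{\left(v \right)} = 2 + \frac{8}{v}$ ($k{\left(v \right)} = \frac{2 v}{v} + \frac{8}{v} = 2 + \frac{8}{v}$)
$12 \cdot 27 + k{\left(7 \right)} 6 = 12 \cdot 27 + \left(2 + \frac{8}{7}\right) 6 = 324 + \left(2 + 8 \cdot \frac{1}{7}\right) 6 = 324 + \left(2 + \frac{8}{7}\right) 6 = 324 + \frac{22}{7} \cdot 6 = 324 + \frac{132}{7} = \frac{2400}{7}$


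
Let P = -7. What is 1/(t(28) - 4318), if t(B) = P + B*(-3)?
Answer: -1/4409 ≈ -0.00022681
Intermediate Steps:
t(B) = -7 - 3*B (t(B) = -7 + B*(-3) = -7 - 3*B)
1/(t(28) - 4318) = 1/((-7 - 3*28) - 4318) = 1/((-7 - 84) - 4318) = 1/(-91 - 4318) = 1/(-4409) = -1/4409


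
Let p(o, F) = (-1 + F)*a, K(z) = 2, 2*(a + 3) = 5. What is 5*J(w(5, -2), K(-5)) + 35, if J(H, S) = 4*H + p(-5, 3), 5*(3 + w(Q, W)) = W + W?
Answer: -46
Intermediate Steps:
a = -½ (a = -3 + (½)*5 = -3 + 5/2 = -½ ≈ -0.50000)
p(o, F) = ½ - F/2 (p(o, F) = (-1 + F)*(-½) = ½ - F/2)
w(Q, W) = -3 + 2*W/5 (w(Q, W) = -3 + (W + W)/5 = -3 + (2*W)/5 = -3 + 2*W/5)
J(H, S) = -1 + 4*H (J(H, S) = 4*H + (½ - ½*3) = 4*H + (½ - 3/2) = 4*H - 1 = -1 + 4*H)
5*J(w(5, -2), K(-5)) + 35 = 5*(-1 + 4*(-3 + (⅖)*(-2))) + 35 = 5*(-1 + 4*(-3 - ⅘)) + 35 = 5*(-1 + 4*(-19/5)) + 35 = 5*(-1 - 76/5) + 35 = 5*(-81/5) + 35 = -81 + 35 = -46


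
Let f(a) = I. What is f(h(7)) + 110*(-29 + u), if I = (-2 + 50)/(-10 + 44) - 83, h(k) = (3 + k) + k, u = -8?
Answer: -70577/17 ≈ -4151.6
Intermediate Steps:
h(k) = 3 + 2*k
I = -1387/17 (I = 48/34 - 83 = 48*(1/34) - 83 = 24/17 - 83 = -1387/17 ≈ -81.588)
f(a) = -1387/17
f(h(7)) + 110*(-29 + u) = -1387/17 + 110*(-29 - 8) = -1387/17 + 110*(-37) = -1387/17 - 4070 = -70577/17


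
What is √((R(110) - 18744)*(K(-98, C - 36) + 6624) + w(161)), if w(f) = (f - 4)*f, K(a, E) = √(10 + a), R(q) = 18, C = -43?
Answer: √(-124015747 - 37452*I*√22) ≈ 7.89 - 11136.0*I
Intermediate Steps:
w(f) = f*(-4 + f) (w(f) = (-4 + f)*f = f*(-4 + f))
√((R(110) - 18744)*(K(-98, C - 36) + 6624) + w(161)) = √((18 - 18744)*(√(10 - 98) + 6624) + 161*(-4 + 161)) = √(-18726*(√(-88) + 6624) + 161*157) = √(-18726*(2*I*√22 + 6624) + 25277) = √(-18726*(6624 + 2*I*√22) + 25277) = √((-124041024 - 37452*I*√22) + 25277) = √(-124015747 - 37452*I*√22)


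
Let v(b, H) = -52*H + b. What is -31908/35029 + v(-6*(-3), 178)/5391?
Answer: -495613930/188841339 ≈ -2.6245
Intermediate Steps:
v(b, H) = b - 52*H
-31908/35029 + v(-6*(-3), 178)/5391 = -31908/35029 + (-6*(-3) - 52*178)/5391 = -31908*1/35029 + (18 - 9256)*(1/5391) = -31908/35029 - 9238*1/5391 = -31908/35029 - 9238/5391 = -495613930/188841339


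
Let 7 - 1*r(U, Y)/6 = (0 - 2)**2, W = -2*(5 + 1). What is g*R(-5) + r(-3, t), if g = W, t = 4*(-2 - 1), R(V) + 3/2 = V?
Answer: 96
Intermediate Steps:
R(V) = -3/2 + V
W = -12 (W = -2*6 = -12)
t = -12 (t = 4*(-3) = -12)
r(U, Y) = 18 (r(U, Y) = 42 - 6*(0 - 2)**2 = 42 - 6*(-2)**2 = 42 - 6*4 = 42 - 24 = 18)
g = -12
g*R(-5) + r(-3, t) = -12*(-3/2 - 5) + 18 = -12*(-13/2) + 18 = 78 + 18 = 96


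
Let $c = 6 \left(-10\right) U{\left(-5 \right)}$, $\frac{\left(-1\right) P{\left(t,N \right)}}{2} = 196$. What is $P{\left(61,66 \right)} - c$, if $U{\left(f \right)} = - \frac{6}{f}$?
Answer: $-320$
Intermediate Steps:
$P{\left(t,N \right)} = -392$ ($P{\left(t,N \right)} = \left(-2\right) 196 = -392$)
$c = -72$ ($c = 6 \left(-10\right) \left(- \frac{6}{-5}\right) = - 60 \left(\left(-6\right) \left(- \frac{1}{5}\right)\right) = \left(-60\right) \frac{6}{5} = -72$)
$P{\left(61,66 \right)} - c = -392 - -72 = -392 + 72 = -320$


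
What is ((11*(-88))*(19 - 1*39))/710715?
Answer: 3872/142143 ≈ 0.027240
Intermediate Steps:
((11*(-88))*(19 - 1*39))/710715 = -968*(19 - 39)*(1/710715) = -968*(-20)*(1/710715) = 19360*(1/710715) = 3872/142143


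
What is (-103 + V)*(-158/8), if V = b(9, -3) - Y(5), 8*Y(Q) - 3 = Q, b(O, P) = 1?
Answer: 8137/4 ≈ 2034.3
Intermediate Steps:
Y(Q) = 3/8 + Q/8
V = 0 (V = 1 - (3/8 + (⅛)*5) = 1 - (3/8 + 5/8) = 1 - 1*1 = 1 - 1 = 0)
(-103 + V)*(-158/8) = (-103 + 0)*(-158/8) = -(-16274)/8 = -103*(-79/4) = 8137/4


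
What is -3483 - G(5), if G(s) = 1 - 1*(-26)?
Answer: -3510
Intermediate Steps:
G(s) = 27 (G(s) = 1 + 26 = 27)
-3483 - G(5) = -3483 - 1*27 = -3483 - 27 = -3510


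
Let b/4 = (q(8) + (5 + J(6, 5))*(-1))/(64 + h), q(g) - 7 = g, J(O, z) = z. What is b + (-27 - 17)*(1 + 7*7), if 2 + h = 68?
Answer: -28598/13 ≈ -2199.8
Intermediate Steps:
h = 66 (h = -2 + 68 = 66)
q(g) = 7 + g
b = 2/13 (b = 4*(((7 + 8) + (5 + 5)*(-1))/(64 + 66)) = 4*((15 + 10*(-1))/130) = 4*((15 - 10)*(1/130)) = 4*(5*(1/130)) = 4*(1/26) = 2/13 ≈ 0.15385)
b + (-27 - 17)*(1 + 7*7) = 2/13 + (-27 - 17)*(1 + 7*7) = 2/13 - 44*(1 + 49) = 2/13 - 44*50 = 2/13 - 2200 = -28598/13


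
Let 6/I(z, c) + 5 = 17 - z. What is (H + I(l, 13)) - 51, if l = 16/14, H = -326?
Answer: -14305/38 ≈ -376.45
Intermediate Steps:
l = 8/7 (l = 16*(1/14) = 8/7 ≈ 1.1429)
I(z, c) = 6/(12 - z) (I(z, c) = 6/(-5 + (17 - z)) = 6/(12 - z))
(H + I(l, 13)) - 51 = (-326 - 6/(-12 + 8/7)) - 51 = (-326 - 6/(-76/7)) - 51 = (-326 - 6*(-7/76)) - 51 = (-326 + 21/38) - 51 = -12367/38 - 51 = -14305/38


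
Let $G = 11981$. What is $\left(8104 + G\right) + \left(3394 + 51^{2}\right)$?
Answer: $26080$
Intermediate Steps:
$\left(8104 + G\right) + \left(3394 + 51^{2}\right) = \left(8104 + 11981\right) + \left(3394 + 51^{2}\right) = 20085 + \left(3394 + 2601\right) = 20085 + 5995 = 26080$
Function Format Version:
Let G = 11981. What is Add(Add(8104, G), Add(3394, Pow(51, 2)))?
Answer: 26080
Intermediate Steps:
Add(Add(8104, G), Add(3394, Pow(51, 2))) = Add(Add(8104, 11981), Add(3394, Pow(51, 2))) = Add(20085, Add(3394, 2601)) = Add(20085, 5995) = 26080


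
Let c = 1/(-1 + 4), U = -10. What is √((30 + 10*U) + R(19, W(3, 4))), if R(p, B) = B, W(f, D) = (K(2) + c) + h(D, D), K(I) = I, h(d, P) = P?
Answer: I*√573/3 ≈ 7.9791*I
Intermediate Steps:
c = ⅓ (c = 1/3 = ⅓ ≈ 0.33333)
W(f, D) = 7/3 + D (W(f, D) = (2 + ⅓) + D = 7/3 + D)
√((30 + 10*U) + R(19, W(3, 4))) = √((30 + 10*(-10)) + (7/3 + 4)) = √((30 - 100) + 19/3) = √(-70 + 19/3) = √(-191/3) = I*√573/3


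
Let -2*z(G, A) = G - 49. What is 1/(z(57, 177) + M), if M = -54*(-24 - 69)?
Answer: 1/5018 ≈ 0.00019928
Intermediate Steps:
z(G, A) = 49/2 - G/2 (z(G, A) = -(G - 49)/2 = -(-49 + G)/2 = 49/2 - G/2)
M = 5022 (M = -54*(-93) = 5022)
1/(z(57, 177) + M) = 1/((49/2 - ½*57) + 5022) = 1/((49/2 - 57/2) + 5022) = 1/(-4 + 5022) = 1/5018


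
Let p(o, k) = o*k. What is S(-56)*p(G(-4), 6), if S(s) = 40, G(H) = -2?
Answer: -480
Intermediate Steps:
p(o, k) = k*o
S(-56)*p(G(-4), 6) = 40*(6*(-2)) = 40*(-12) = -480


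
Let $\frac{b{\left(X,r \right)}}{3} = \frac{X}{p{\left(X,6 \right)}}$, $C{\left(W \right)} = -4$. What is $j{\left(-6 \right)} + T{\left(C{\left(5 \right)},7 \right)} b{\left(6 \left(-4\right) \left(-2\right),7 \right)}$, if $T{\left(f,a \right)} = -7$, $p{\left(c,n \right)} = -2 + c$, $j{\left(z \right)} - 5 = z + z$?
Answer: $- \frac{665}{23} \approx -28.913$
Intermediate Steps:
$j{\left(z \right)} = 5 + 2 z$ ($j{\left(z \right)} = 5 + \left(z + z\right) = 5 + 2 z$)
$b{\left(X,r \right)} = \frac{3 X}{-2 + X}$ ($b{\left(X,r \right)} = 3 \frac{X}{-2 + X} = \frac{3 X}{-2 + X}$)
$j{\left(-6 \right)} + T{\left(C{\left(5 \right)},7 \right)} b{\left(6 \left(-4\right) \left(-2\right),7 \right)} = \left(5 + 2 \left(-6\right)\right) - 7 \frac{3 \cdot 6 \left(-4\right) \left(-2\right)}{-2 + 6 \left(-4\right) \left(-2\right)} = \left(5 - 12\right) - 7 \frac{3 \left(\left(-24\right) \left(-2\right)\right)}{-2 - -48} = -7 - 7 \cdot 3 \cdot 48 \frac{1}{-2 + 48} = -7 - 7 \cdot 3 \cdot 48 \cdot \frac{1}{46} = -7 - \frac{504}{23} = - \frac{665}{23}$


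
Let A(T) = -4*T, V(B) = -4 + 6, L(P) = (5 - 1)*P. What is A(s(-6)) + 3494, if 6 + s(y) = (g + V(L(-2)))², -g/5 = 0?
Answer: 3502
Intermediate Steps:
L(P) = 4*P
V(B) = 2
g = 0 (g = -5*0 = 0)
s(y) = -2 (s(y) = -6 + (0 + 2)² = -6 + 2² = -6 + 4 = -2)
A(s(-6)) + 3494 = -4*(-2) + 3494 = 8 + 3494 = 3502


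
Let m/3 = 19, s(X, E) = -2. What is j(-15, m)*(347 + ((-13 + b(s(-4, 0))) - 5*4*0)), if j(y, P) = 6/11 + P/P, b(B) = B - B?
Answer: 5678/11 ≈ 516.18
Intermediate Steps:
b(B) = 0
m = 57 (m = 3*19 = 57)
j(y, P) = 17/11 (j(y, P) = 6*(1/11) + 1 = 6/11 + 1 = 17/11)
j(-15, m)*(347 + ((-13 + b(s(-4, 0))) - 5*4*0)) = 17*(347 + ((-13 + 0) - 5*4*0))/11 = 17*(347 + (-13 - 20*0))/11 = 17*(347 + (-13 + 0))/11 = 17*(347 - 13)/11 = (17/11)*334 = 5678/11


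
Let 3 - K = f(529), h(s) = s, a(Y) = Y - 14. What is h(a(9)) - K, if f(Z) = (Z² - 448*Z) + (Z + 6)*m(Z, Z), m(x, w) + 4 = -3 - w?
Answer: -243919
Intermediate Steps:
a(Y) = -14 + Y
m(x, w) = -7 - w (m(x, w) = -4 + (-3 - w) = -7 - w)
f(Z) = Z² - 448*Z + (-7 - Z)*(6 + Z) (f(Z) = (Z² - 448*Z) + (Z + 6)*(-7 - Z) = (Z² - 448*Z) + (6 + Z)*(-7 - Z) = (Z² - 448*Z) + (-7 - Z)*(6 + Z) = Z² - 448*Z + (-7 - Z)*(6 + Z))
K = 243914 (K = 3 - (-42 - 461*529) = 3 - (-42 - 243869) = 3 - 1*(-243911) = 3 + 243911 = 243914)
h(a(9)) - K = (-14 + 9) - 1*243914 = -5 - 243914 = -243919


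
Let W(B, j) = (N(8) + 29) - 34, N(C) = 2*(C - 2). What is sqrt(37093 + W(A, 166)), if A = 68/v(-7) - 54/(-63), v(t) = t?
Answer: 10*sqrt(371) ≈ 192.61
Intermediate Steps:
N(C) = -4 + 2*C (N(C) = 2*(-2 + C) = -4 + 2*C)
A = -62/7 (A = 68/(-7) - 54/(-63) = 68*(-1/7) - 54*(-1/63) = -68/7 + 6/7 = -62/7 ≈ -8.8571)
W(B, j) = 7 (W(B, j) = ((-4 + 2*8) + 29) - 34 = ((-4 + 16) + 29) - 34 = (12 + 29) - 34 = 41 - 34 = 7)
sqrt(37093 + W(A, 166)) = sqrt(37093 + 7) = sqrt(37100) = 10*sqrt(371)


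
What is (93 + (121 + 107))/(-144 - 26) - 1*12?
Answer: -2361/170 ≈ -13.888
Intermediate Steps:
(93 + (121 + 107))/(-144 - 26) - 1*12 = (93 + 228)/(-170) - 12 = 321*(-1/170) - 12 = -321/170 - 12 = -2361/170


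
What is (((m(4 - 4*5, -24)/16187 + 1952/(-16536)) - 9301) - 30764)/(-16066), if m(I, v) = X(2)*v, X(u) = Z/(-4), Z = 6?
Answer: 1340519839601/537544726914 ≈ 2.4938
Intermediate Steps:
X(u) = -3/2 (X(u) = 6/(-4) = 6*(-¼) = -3/2)
m(I, v) = -3*v/2
(((m(4 - 4*5, -24)/16187 + 1952/(-16536)) - 9301) - 30764)/(-16066) = (((-3/2*(-24)/16187 + 1952/(-16536)) - 9301) - 30764)/(-16066) = (((36*(1/16187) + 1952*(-1/16536)) - 9301) - 30764)*(-1/16066) = (((36/16187 - 244/2067) - 9301) - 30764)*(-1/16066) = ((-3875216/33458529 - 9301) - 30764)*(-1/16066) = (-311201653445/33458529 - 30764)*(-1/16066) = -1340519839601/33458529*(-1/16066) = 1340519839601/537544726914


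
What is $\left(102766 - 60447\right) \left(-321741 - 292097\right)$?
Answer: $-25977010322$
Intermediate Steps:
$\left(102766 - 60447\right) \left(-321741 - 292097\right) = 42319 \left(-613838\right) = -25977010322$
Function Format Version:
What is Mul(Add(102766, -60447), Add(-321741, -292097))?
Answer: -25977010322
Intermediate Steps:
Mul(Add(102766, -60447), Add(-321741, -292097)) = Mul(42319, -613838) = -25977010322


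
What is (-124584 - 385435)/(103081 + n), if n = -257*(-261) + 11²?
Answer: -510019/170279 ≈ -2.9952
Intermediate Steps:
n = 67198 (n = 67077 + 121 = 67198)
(-124584 - 385435)/(103081 + n) = (-124584 - 385435)/(103081 + 67198) = -510019/170279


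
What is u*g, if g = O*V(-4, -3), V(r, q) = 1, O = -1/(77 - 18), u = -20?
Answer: 20/59 ≈ 0.33898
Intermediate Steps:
O = -1/59 ≈ -0.016949
g = -1/59 (g = -1/59*1 = -1/59 ≈ -0.016949)
u*g = -20*(-1/59) = 20/59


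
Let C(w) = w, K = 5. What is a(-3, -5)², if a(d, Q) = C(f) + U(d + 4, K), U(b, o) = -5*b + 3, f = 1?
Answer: 1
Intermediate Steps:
U(b, o) = 3 - 5*b
a(d, Q) = -16 - 5*d (a(d, Q) = 1 + (3 - 5*(d + 4)) = 1 + (3 - 5*(4 + d)) = 1 + (3 + (-20 - 5*d)) = 1 + (-17 - 5*d) = -16 - 5*d)
a(-3, -5)² = (-16 - 5*(-3))² = (-16 + 15)² = (-1)² = 1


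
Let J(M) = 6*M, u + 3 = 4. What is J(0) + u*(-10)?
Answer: -10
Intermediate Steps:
u = 1 (u = -3 + 4 = 1)
J(0) + u*(-10) = 6*0 + 1*(-10) = 0 - 10 = -10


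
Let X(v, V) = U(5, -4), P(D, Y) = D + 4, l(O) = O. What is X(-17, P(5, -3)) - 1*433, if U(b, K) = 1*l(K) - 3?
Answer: -440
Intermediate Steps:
P(D, Y) = 4 + D
U(b, K) = -3 + K (U(b, K) = 1*K - 3 = K - 3 = -3 + K)
X(v, V) = -7 (X(v, V) = -3 - 4 = -7)
X(-17, P(5, -3)) - 1*433 = -7 - 1*433 = -7 - 433 = -440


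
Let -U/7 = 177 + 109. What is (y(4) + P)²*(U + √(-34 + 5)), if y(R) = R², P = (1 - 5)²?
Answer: -2050048 + 1024*I*√29 ≈ -2.05e+6 + 5514.4*I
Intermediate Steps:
P = 16 (P = (-4)² = 16)
U = -2002 (U = -7*(177 + 109) = -7*286 = -2002)
(y(4) + P)²*(U + √(-34 + 5)) = (4² + 16)²*(-2002 + √(-34 + 5)) = (16 + 16)²*(-2002 + √(-29)) = 32²*(-2002 + I*√29) = 1024*(-2002 + I*√29) = -2050048 + 1024*I*√29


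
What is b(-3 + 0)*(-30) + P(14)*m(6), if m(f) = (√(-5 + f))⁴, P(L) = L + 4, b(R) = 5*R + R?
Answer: 558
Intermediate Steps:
b(R) = 6*R
P(L) = 4 + L
m(f) = (-5 + f)²
b(-3 + 0)*(-30) + P(14)*m(6) = (6*(-3 + 0))*(-30) + (4 + 14)*(-5 + 6)² = (6*(-3))*(-30) + 18*1² = -18*(-30) + 18*1 = 540 + 18 = 558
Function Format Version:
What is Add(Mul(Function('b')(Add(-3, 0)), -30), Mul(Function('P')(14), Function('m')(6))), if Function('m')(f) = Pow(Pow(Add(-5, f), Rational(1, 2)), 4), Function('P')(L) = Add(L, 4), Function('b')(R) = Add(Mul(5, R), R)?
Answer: 558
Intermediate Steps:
Function('b')(R) = Mul(6, R)
Function('P')(L) = Add(4, L)
Function('m')(f) = Pow(Add(-5, f), 2)
Add(Mul(Function('b')(Add(-3, 0)), -30), Mul(Function('P')(14), Function('m')(6))) = Add(Mul(Mul(6, Add(-3, 0)), -30), Mul(Add(4, 14), Pow(Add(-5, 6), 2))) = Add(Mul(Mul(6, -3), -30), Mul(18, Pow(1, 2))) = Add(Mul(-18, -30), Mul(18, 1)) = Add(540, 18) = 558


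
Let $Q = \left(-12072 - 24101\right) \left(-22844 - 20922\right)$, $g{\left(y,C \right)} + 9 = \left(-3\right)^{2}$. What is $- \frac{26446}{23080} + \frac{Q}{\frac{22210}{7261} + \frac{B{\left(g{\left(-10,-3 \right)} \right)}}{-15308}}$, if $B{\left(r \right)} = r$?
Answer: $\frac{13265500154572209}{25630340} \approx 5.1757 \cdot 10^{8}$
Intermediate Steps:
$g{\left(y,C \right)} = 0$ ($g{\left(y,C \right)} = -9 + \left(-3\right)^{2} = -9 + 9 = 0$)
$Q = 1583147518$ ($Q = \left(-36173\right) \left(-43766\right) = 1583147518$)
$- \frac{26446}{23080} + \frac{Q}{\frac{22210}{7261} + \frac{B{\left(g{\left(-10,-3 \right)} \right)}}{-15308}} = - \frac{26446}{23080} + \frac{1583147518}{\frac{22210}{7261} + \frac{0}{-15308}} = \left(-26446\right) \frac{1}{23080} + \frac{1583147518}{22210 \cdot \frac{1}{7261} + 0 \left(- \frac{1}{15308}\right)} = - \frac{13223}{11540} + \frac{1583147518}{\frac{22210}{7261} + 0} = - \frac{13223}{11540} + \frac{1583147518}{\frac{22210}{7261}} = - \frac{13223}{11540} + 1583147518 \cdot \frac{7261}{22210} = - \frac{13223}{11540} + \frac{5747617064099}{11105} = \frac{13265500154572209}{25630340}$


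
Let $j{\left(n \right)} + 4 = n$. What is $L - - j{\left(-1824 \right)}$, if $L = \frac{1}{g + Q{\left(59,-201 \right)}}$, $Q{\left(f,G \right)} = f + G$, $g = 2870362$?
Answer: $- \frac{5246762159}{2870220} \approx -1828.0$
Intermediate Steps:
$j{\left(n \right)} = -4 + n$
$Q{\left(f,G \right)} = G + f$
$L = \frac{1}{2870220}$ ($L = \frac{1}{2870362 + \left(-201 + 59\right)} = \frac{1}{2870362 - 142} = \frac{1}{2870220} \approx 3.4841 \cdot 10^{-7}$)
$L - - j{\left(-1824 \right)} = \frac{1}{2870220} - - (-4 - 1824) = \frac{1}{2870220} - \left(-1\right) \left(-1828\right) = \frac{1}{2870220} - 1828 = - \frac{5246762159}{2870220}$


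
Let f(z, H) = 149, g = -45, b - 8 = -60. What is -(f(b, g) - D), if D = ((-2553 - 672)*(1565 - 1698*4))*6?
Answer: 101142301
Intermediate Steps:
b = -52 (b = 8 - 60 = -52)
D = 101142450 (D = -3225*(1565 - 6792)*6 = -3225*(-5227)*6 = 16857075*6 = 101142450)
-(f(b, g) - D) = -(149 - 1*101142450) = -(149 - 101142450) = -1*(-101142301) = 101142301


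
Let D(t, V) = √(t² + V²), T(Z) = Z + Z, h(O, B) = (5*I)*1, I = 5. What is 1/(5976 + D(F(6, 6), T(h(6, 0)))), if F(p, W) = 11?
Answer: 5976/35709955 - √2621/35709955 ≈ 0.00016591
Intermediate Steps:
h(O, B) = 25 (h(O, B) = (5*5)*1 = 25*1 = 25)
T(Z) = 2*Z
D(t, V) = √(V² + t²)
1/(5976 + D(F(6, 6), T(h(6, 0)))) = 1/(5976 + √((2*25)² + 11²)) = 1/(5976 + √(50² + 121)) = 1/(5976 + √(2500 + 121)) = 1/(5976 + √2621)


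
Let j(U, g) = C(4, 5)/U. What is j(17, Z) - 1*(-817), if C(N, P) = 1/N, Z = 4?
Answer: 55557/68 ≈ 817.01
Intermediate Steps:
j(U, g) = 1/(4*U)
j(17, Z) - 1*(-817) = (¼)/17 - 1*(-817) = (¼)*(1/17) + 817 = 1/68 + 817 = 55557/68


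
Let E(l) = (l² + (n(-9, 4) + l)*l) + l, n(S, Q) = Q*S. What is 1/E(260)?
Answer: 1/126100 ≈ 7.9302e-6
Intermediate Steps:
E(l) = l + l² + l*(-36 + l) (E(l) = (l² + (4*(-9) + l)*l) + l = (l² + (-36 + l)*l) + l = (l² + l*(-36 + l)) + l = l + l² + l*(-36 + l))
1/E(260) = 1/(260*(-35 + 2*260)) = 1/(260*(-35 + 520)) = 1/(260*485) = 1/126100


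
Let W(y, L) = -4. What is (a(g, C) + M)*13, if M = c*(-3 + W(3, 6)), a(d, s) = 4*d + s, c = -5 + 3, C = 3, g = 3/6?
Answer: 247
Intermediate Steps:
g = 1/2 (g = 3*(1/6) = 1/2 ≈ 0.50000)
c = -2
a(d, s) = s + 4*d
M = 14 (M = -2*(-3 - 4) = -2*(-7) = 14)
(a(g, C) + M)*13 = ((3 + 4*(1/2)) + 14)*13 = ((3 + 2) + 14)*13 = (5 + 14)*13 = 19*13 = 247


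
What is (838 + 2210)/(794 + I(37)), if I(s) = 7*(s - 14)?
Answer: 3048/955 ≈ 3.1916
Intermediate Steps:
I(s) = -98 + 7*s (I(s) = 7*(-14 + s) = -98 + 7*s)
(838 + 2210)/(794 + I(37)) = (838 + 2210)/(794 + (-98 + 7*37)) = 3048/(794 + (-98 + 259)) = 3048/(794 + 161) = 3048/955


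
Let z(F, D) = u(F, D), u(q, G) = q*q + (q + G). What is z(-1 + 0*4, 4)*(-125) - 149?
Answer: -649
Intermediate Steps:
u(q, G) = G + q + q² (u(q, G) = q² + (G + q) = G + q + q²)
z(F, D) = D + F + F²
z(-1 + 0*4, 4)*(-125) - 149 = (4 + (-1 + 0*4) + (-1 + 0*4)²)*(-125) - 149 = (4 + (-1 + 0) + (-1 + 0)²)*(-125) - 149 = (4 - 1 + (-1)²)*(-125) - 149 = (4 - 1 + 1)*(-125) - 149 = 4*(-125) - 149 = -500 - 149 = -649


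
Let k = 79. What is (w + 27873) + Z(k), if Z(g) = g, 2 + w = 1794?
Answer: 29744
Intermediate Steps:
w = 1792 (w = -2 + 1794 = 1792)
(w + 27873) + Z(k) = (1792 + 27873) + 79 = 29665 + 79 = 29744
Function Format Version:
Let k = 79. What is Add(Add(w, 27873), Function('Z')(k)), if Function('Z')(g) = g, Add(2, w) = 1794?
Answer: 29744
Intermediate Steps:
w = 1792 (w = Add(-2, 1794) = 1792)
Add(Add(w, 27873), Function('Z')(k)) = Add(Add(1792, 27873), 79) = Add(29665, 79) = 29744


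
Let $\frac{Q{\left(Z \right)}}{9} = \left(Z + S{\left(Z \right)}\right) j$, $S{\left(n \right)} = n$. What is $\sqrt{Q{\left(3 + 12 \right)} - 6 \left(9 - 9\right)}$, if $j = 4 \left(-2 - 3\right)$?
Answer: $30 i \sqrt{6} \approx 73.485 i$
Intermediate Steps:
$j = -20$ ($j = 4 \left(-5\right) = -20$)
$Q{\left(Z \right)} = - 360 Z$ ($Q{\left(Z \right)} = 9 \left(Z + Z\right) \left(-20\right) = 9 \cdot 2 Z \left(-20\right) = 9 \left(- 40 Z\right) = - 360 Z$)
$\sqrt{Q{\left(3 + 12 \right)} - 6 \left(9 - 9\right)} = \sqrt{- 360 \left(3 + 12\right) - 6 \left(9 - 9\right)} = \sqrt{\left(-360\right) 15 - 0} = \sqrt{-5400 + 0} = \sqrt{-5400} = 30 i \sqrt{6}$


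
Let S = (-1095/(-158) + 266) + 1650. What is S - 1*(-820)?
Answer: 433383/158 ≈ 2742.9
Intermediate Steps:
S = 303823/158 (S = (-1095*(-1/158) + 266) + 1650 = (1095/158 + 266) + 1650 = 43123/158 + 1650 = 303823/158 ≈ 1922.9)
S - 1*(-820) = 303823/158 - 1*(-820) = 303823/158 + 820 = 433383/158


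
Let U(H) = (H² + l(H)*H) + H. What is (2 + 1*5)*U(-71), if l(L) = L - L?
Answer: 34790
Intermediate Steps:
l(L) = 0
U(H) = H + H² (U(H) = (H² + 0*H) + H = (H² + 0) + H = H² + H = H + H²)
(2 + 1*5)*U(-71) = (2 + 1*5)*(-71*(1 - 71)) = (2 + 5)*(-71*(-70)) = 7*4970 = 34790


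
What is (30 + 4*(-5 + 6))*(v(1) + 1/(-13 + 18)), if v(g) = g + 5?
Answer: 1054/5 ≈ 210.80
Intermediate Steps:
v(g) = 5 + g
(30 + 4*(-5 + 6))*(v(1) + 1/(-13 + 18)) = (30 + 4*(-5 + 6))*((5 + 1) + 1/(-13 + 18)) = (30 + 4*1)*(6 + 1/5) = (30 + 4)*(6 + ⅕) = 34*(31/5) = 1054/5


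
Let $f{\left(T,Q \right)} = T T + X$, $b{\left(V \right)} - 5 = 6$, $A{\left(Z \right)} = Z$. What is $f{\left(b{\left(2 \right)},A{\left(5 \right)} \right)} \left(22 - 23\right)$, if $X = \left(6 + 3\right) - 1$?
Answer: $-129$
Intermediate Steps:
$b{\left(V \right)} = 11$ ($b{\left(V \right)} = 5 + 6 = 11$)
$X = 8$ ($X = 9 - 1 = 8$)
$f{\left(T,Q \right)} = 8 + T^{2}$ ($f{\left(T,Q \right)} = T T + 8 = T^{2} + 8 = 8 + T^{2}$)
$f{\left(b{\left(2 \right)},A{\left(5 \right)} \right)} \left(22 - 23\right) = \left(8 + 11^{2}\right) \left(22 - 23\right) = \left(8 + 121\right) \left(-1\right) = 129 \left(-1\right) = -129$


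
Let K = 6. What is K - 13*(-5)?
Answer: 71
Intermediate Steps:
K - 13*(-5) = 6 - 13*(-5) = 6 + 65 = 71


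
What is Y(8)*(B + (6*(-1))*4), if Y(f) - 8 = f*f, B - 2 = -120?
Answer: -10224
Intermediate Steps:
B = -118 (B = 2 - 120 = -118)
Y(f) = 8 + f² (Y(f) = 8 + f*f = 8 + f²)
Y(8)*(B + (6*(-1))*4) = (8 + 8²)*(-118 + (6*(-1))*4) = (8 + 64)*(-118 - 6*4) = 72*(-118 - 24) = 72*(-142) = -10224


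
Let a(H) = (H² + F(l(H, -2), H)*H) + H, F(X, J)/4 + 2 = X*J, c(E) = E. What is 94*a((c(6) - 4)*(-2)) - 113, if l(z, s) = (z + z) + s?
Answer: -56137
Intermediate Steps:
l(z, s) = s + 2*z (l(z, s) = 2*z + s = s + 2*z)
F(X, J) = -8 + 4*J*X (F(X, J) = -8 + 4*(X*J) = -8 + 4*(J*X) = -8 + 4*J*X)
a(H) = H + H² + H*(-8 + 4*H*(-2 + 2*H)) (a(H) = (H² + (-8 + 4*H*(-2 + 2*H))*H) + H = (H² + H*(-8 + 4*H*(-2 + 2*H))) + H = H + H² + H*(-8 + 4*H*(-2 + 2*H)))
94*a((c(6) - 4)*(-2)) - 113 = 94*(((6 - 4)*(-2))*(-7 + (6 - 4)*(-2) + 8*((6 - 4)*(-2))*(-1 + (6 - 4)*(-2)))) - 113 = 94*((2*(-2))*(-7 + 2*(-2) + 8*(2*(-2))*(-1 + 2*(-2)))) - 113 = 94*(-4*(-7 - 4 + 8*(-4)*(-1 - 4))) - 113 = 94*(-4*(-7 - 4 + 8*(-4)*(-5))) - 113 = 94*(-4*(-7 - 4 + 160)) - 113 = 94*(-4*149) - 113 = 94*(-596) - 113 = -56024 - 113 = -56137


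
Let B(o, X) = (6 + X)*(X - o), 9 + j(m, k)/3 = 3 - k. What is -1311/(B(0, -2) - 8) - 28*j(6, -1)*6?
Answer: 41631/16 ≈ 2601.9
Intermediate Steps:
j(m, k) = -18 - 3*k (j(m, k) = -27 + 3*(3 - k) = -27 + (9 - 3*k) = -18 - 3*k)
-1311/(B(0, -2) - 8) - 28*j(6, -1)*6 = -1311/(((-2)² - 6*0 + 6*(-2) - 1*(-2)*0) - 8) - 28*(-18 - 3*(-1))*6 = -1311/((4 + 0 - 12 + 0) - 8) - 28*(-18 + 3)*6 = -1311/(-8 - 8) - 28*(-15)*6 = -1311/(-16) + 420*6 = -1/16*(-1311) + 2520 = 1311/16 + 2520 = 41631/16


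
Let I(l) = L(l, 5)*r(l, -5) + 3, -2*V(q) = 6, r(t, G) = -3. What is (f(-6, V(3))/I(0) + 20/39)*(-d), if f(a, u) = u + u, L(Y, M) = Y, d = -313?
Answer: -18154/39 ≈ -465.49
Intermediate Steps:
V(q) = -3 (V(q) = -½*6 = -3)
f(a, u) = 2*u
I(l) = 3 - 3*l (I(l) = l*(-3) + 3 = -3*l + 3 = 3 - 3*l)
(f(-6, V(3))/I(0) + 20/39)*(-d) = ((2*(-3))/(3 - 3*0) + 20/39)*(-1*(-313)) = (-6/(3 + 0) + 20*(1/39))*313 = (-6/3 + 20/39)*313 = (-6*⅓ + 20/39)*313 = (-2 + 20/39)*313 = -58/39*313 = -18154/39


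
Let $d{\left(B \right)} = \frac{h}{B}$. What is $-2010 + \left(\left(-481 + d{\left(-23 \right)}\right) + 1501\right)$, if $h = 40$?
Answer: $- \frac{22810}{23} \approx -991.74$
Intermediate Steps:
$d{\left(B \right)} = \frac{40}{B}$
$-2010 + \left(\left(-481 + d{\left(-23 \right)}\right) + 1501\right) = -2010 + \left(\left(-481 + \frac{40}{-23}\right) + 1501\right) = -2010 + \left(\left(-481 + 40 \left(- \frac{1}{23}\right)\right) + 1501\right) = -2010 + \left(\left(-481 - \frac{40}{23}\right) + 1501\right) = -2010 + \left(- \frac{11103}{23} + 1501\right) = -2010 + \frac{23420}{23} = - \frac{22810}{23}$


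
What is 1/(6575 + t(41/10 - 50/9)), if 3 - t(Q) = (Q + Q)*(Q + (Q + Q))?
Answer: 1350/8863139 ≈ 0.00015232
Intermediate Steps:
t(Q) = 3 - 6*Q² (t(Q) = 3 - (Q + Q)*(Q + (Q + Q)) = 3 - 2*Q*(Q + 2*Q) = 3 - 2*Q*3*Q = 3 - 6*Q²)
1/(6575 + t(41/10 - 50/9)) = 1/(6575 + (3 - 6*(41/10 - 50/9)²)) = 1/(6575 + (3 - 6*(-131/90)²)) = 1/(6575 + (3 - 6*17161/8100)) = 1/(6575 + (3 - 17161/1350)) = 1/(6575 - 13111/1350) = 1/(8863139/1350) = 1350/8863139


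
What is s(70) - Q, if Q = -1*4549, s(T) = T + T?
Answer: 4689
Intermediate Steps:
s(T) = 2*T
Q = -4549
s(70) - Q = 2*70 - 1*(-4549) = 140 + 4549 = 4689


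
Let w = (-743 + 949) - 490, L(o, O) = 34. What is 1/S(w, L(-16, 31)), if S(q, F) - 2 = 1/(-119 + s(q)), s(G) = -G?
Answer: 165/331 ≈ 0.49849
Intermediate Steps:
w = -284 (w = 206 - 490 = -284)
S(q, F) = 2 + 1/(-119 - q)
1/S(w, L(-16, 31)) = 1/((237 + 2*(-284))/(119 - 284)) = 1/((237 - 568)/(-165)) = 1/(-1/165*(-331)) = 1/(331/165) = 165/331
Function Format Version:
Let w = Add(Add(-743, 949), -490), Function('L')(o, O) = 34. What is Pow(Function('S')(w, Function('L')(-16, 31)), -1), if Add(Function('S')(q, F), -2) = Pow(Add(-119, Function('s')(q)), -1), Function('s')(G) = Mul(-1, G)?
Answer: Rational(165, 331) ≈ 0.49849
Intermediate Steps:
w = -284 (w = Add(206, -490) = -284)
Function('S')(q, F) = Add(2, Pow(Add(-119, Mul(-1, q)), -1))
Pow(Function('S')(w, Function('L')(-16, 31)), -1) = Pow(Mul(Pow(Add(119, -284), -1), Add(237, Mul(2, -284))), -1) = Pow(Mul(Pow(-165, -1), Add(237, -568)), -1) = Pow(Mul(Rational(-1, 165), -331), -1) = Pow(Rational(331, 165), -1) = Rational(165, 331)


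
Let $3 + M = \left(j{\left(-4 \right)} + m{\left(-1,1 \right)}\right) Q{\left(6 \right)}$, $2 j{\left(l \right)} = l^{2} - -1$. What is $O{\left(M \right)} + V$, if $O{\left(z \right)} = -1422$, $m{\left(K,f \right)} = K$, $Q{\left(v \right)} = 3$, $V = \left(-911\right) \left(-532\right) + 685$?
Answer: $483915$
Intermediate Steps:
$V = 485337$ ($V = 484652 + 685 = 485337$)
$j{\left(l \right)} = \frac{1}{2} + \frac{l^{2}}{2}$ ($j{\left(l \right)} = \frac{l^{2} - -1}{2} = \frac{l^{2} + 1}{2} = \frac{1 + l^{2}}{2} = \frac{1}{2} + \frac{l^{2}}{2}$)
$M = \frac{39}{2}$ ($M = -3 + \left(\left(\frac{1}{2} + \frac{\left(-4\right)^{2}}{2}\right) - 1\right) 3 = -3 + \left(\left(\frac{1}{2} + \frac{1}{2} \cdot 16\right) - 1\right) 3 = -3 + \left(\left(\frac{1}{2} + 8\right) - 1\right) 3 = -3 + \left(\frac{17}{2} - 1\right) 3 = -3 + \frac{15}{2} \cdot 3 = -3 + \frac{45}{2} = \frac{39}{2} \approx 19.5$)
$O{\left(M \right)} + V = -1422 + 485337 = 483915$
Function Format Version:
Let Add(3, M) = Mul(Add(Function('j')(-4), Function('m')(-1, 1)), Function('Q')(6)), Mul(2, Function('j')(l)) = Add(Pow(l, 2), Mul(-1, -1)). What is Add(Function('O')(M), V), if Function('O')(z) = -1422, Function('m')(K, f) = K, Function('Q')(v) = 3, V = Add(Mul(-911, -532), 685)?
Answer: 483915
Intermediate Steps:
V = 485337 (V = Add(484652, 685) = 485337)
Function('j')(l) = Add(Rational(1, 2), Mul(Rational(1, 2), Pow(l, 2))) (Function('j')(l) = Mul(Rational(1, 2), Add(Pow(l, 2), Mul(-1, -1))) = Mul(Rational(1, 2), Add(Pow(l, 2), 1)) = Mul(Rational(1, 2), Add(1, Pow(l, 2))) = Add(Rational(1, 2), Mul(Rational(1, 2), Pow(l, 2))))
M = Rational(39, 2) (M = Add(-3, Mul(Add(Add(Rational(1, 2), Mul(Rational(1, 2), Pow(-4, 2))), -1), 3)) = Add(-3, Mul(Add(Add(Rational(1, 2), Mul(Rational(1, 2), 16)), -1), 3)) = Add(-3, Mul(Add(Add(Rational(1, 2), 8), -1), 3)) = Add(-3, Mul(Add(Rational(17, 2), -1), 3)) = Add(-3, Mul(Rational(15, 2), 3)) = Add(-3, Rational(45, 2)) = Rational(39, 2) ≈ 19.500)
Add(Function('O')(M), V) = Add(-1422, 485337) = 483915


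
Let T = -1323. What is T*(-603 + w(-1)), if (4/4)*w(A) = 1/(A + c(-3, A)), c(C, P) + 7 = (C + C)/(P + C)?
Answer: 10373643/13 ≈ 7.9797e+5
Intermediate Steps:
c(C, P) = -7 + 2*C/(C + P) (c(C, P) = -7 + (C + C)/(P + C) = -7 + (2*C)/(C + P) = -7 + 2*C/(C + P))
w(A) = 1/(A + (15 - 7*A)/(-3 + A)) (w(A) = 1/(A + (-7*A - 5*(-3))/(-3 + A)) = 1/(A + (-7*A + 15)/(-3 + A)) = 1/(A + (15 - 7*A)/(-3 + A)))
T*(-603 + w(-1)) = -1323*(-603 + (-3 - 1)/(15 + (-1)**2 - 10*(-1))) = -1323*(-603 - 4/(15 + 1 + 10)) = -1323*(-603 - 4/26) = -1323*(-603 + (1/26)*(-4)) = -1323*(-603 - 2/13) = -1323*(-7841/13) = 10373643/13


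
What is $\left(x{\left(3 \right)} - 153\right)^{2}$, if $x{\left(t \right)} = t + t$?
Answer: $21609$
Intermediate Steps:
$x{\left(t \right)} = 2 t$
$\left(x{\left(3 \right)} - 153\right)^{2} = \left(2 \cdot 3 - 153\right)^{2} = \left(6 - 153\right)^{2} = \left(-147\right)^{2} = 21609$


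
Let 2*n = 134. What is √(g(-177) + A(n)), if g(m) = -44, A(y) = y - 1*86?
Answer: 3*I*√7 ≈ 7.9373*I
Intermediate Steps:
n = 67 (n = (½)*134 = 67)
A(y) = -86 + y (A(y) = y - 86 = -86 + y)
√(g(-177) + A(n)) = √(-44 + (-86 + 67)) = √(-44 - 19) = √(-63) = 3*I*√7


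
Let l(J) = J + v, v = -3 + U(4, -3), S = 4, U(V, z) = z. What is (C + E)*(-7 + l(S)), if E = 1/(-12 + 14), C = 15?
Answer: -279/2 ≈ -139.50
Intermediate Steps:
v = -6 (v = -3 - 3 = -6)
E = 1/2 ≈ 0.50000
l(J) = -6 + J (l(J) = J - 6 = -6 + J)
(C + E)*(-7 + l(S)) = (15 + 1/2)*(-7 + (-6 + 4)) = 31*(-7 - 2)/2 = (31/2)*(-9) = -279/2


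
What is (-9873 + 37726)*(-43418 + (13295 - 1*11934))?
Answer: -1171413621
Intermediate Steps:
(-9873 + 37726)*(-43418 + (13295 - 1*11934)) = 27853*(-43418 + (13295 - 11934)) = 27853*(-43418 + 1361) = 27853*(-42057) = -1171413621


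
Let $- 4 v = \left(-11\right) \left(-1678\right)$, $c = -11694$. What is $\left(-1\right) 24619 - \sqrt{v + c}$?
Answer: $-24619 - \frac{13 i \sqrt{386}}{2} \approx -24619.0 - 127.7 i$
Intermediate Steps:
$v = - \frac{9229}{2}$ ($v = - \frac{\left(-11\right) \left(-1678\right)}{4} = \left(- \frac{1}{4}\right) 18458 = - \frac{9229}{2} \approx -4614.5$)
$\left(-1\right) 24619 - \sqrt{v + c} = \left(-1\right) 24619 - \sqrt{- \frac{9229}{2} - 11694} = -24619 - \sqrt{- \frac{32617}{2}} = -24619 - \frac{13 i \sqrt{386}}{2}$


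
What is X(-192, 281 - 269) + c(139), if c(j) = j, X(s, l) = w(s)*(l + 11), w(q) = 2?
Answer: 185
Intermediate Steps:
X(s, l) = 22 + 2*l (X(s, l) = 2*(l + 11) = 2*(11 + l) = 22 + 2*l)
X(-192, 281 - 269) + c(139) = (22 + 2*(281 - 269)) + 139 = (22 + 2*12) + 139 = (22 + 24) + 139 = 46 + 139 = 185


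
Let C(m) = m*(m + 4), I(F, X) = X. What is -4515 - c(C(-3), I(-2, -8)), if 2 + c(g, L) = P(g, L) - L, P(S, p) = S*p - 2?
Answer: -4543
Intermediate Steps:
P(S, p) = -2 + S*p
C(m) = m*(4 + m)
c(g, L) = -4 - L + L*g (c(g, L) = -2 + ((-2 + g*L) - L) = -2 + ((-2 + L*g) - L) = -2 + (-2 - L + L*g) = -4 - L + L*g)
-4515 - c(C(-3), I(-2, -8)) = -4515 - (-4 - 1*(-8) - (-24)*(4 - 3)) = -4515 - (-4 + 8 - (-24)) = -4515 - (-4 + 8 - 8*(-3)) = -4515 - (-4 + 8 + 24) = -4515 - 1*28 = -4515 - 28 = -4543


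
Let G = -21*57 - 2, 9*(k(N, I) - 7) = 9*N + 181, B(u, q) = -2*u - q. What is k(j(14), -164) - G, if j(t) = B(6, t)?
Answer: 10801/9 ≈ 1200.1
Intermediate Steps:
B(u, q) = -q - 2*u
j(t) = -12 - t (j(t) = -t - 2*6 = -t - 12 = -12 - t)
k(N, I) = 244/9 + N (k(N, I) = 7 + (9*N + 181)/9 = 7 + (181 + 9*N)/9 = 7 + (181/9 + N) = 244/9 + N)
G = -1199 (G = -1197 - 2 = -1199)
k(j(14), -164) - G = (244/9 + (-12 - 1*14)) - 1*(-1199) = (244/9 + (-12 - 14)) + 1199 = (244/9 - 26) + 1199 = 10/9 + 1199 = 10801/9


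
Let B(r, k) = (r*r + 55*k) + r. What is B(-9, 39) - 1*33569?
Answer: -31352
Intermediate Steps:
B(r, k) = r + r² + 55*k (B(r, k) = (r² + 55*k) + r = r + r² + 55*k)
B(-9, 39) - 1*33569 = (-9 + (-9)² + 55*39) - 1*33569 = (-9 + 81 + 2145) - 33569 = 2217 - 33569 = -31352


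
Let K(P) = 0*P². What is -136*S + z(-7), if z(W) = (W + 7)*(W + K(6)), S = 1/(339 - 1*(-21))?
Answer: -17/45 ≈ -0.37778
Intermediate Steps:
K(P) = 0
S = 1/360 (S = 1/(339 + 21) = 1/360 ≈ 0.0027778)
z(W) = W*(7 + W) (z(W) = (W + 7)*(W + 0) = (7 + W)*W = W*(7 + W))
-136*S + z(-7) = -136*1/360 - 7*(7 - 7) = -17/45 - 7*0 = -17/45 + 0 = -17/45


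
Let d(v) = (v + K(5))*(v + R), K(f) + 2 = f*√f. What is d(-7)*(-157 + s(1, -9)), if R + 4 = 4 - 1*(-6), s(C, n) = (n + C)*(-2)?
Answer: -1269 + 705*√5 ≈ 307.43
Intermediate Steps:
K(f) = -2 + f^(3/2) (K(f) = -2 + f*√f = -2 + f^(3/2))
s(C, n) = -2*C - 2*n (s(C, n) = (C + n)*(-2) = -2*C - 2*n)
R = 6 (R = -4 + (4 - 1*(-6)) = -4 + (4 + 6) = -4 + 10 = 6)
d(v) = (6 + v)*(-2 + v + 5*√5) (d(v) = (v + (-2 + 5^(3/2)))*(v + 6) = (v + (-2 + 5*√5))*(6 + v) = (-2 + v + 5*√5)*(6 + v) = (6 + v)*(-2 + v + 5*√5))
d(-7)*(-157 + s(1, -9)) = (-12 + (-7)² + 4*(-7) + 30*√5 + 5*(-7)*√5)*(-157 + (-2*1 - 2*(-9))) = (-12 + 49 - 28 + 30*√5 - 35*√5)*(-157 + (-2 + 18)) = (9 - 5*√5)*(-157 + 16) = (9 - 5*√5)*(-141) = -1269 + 705*√5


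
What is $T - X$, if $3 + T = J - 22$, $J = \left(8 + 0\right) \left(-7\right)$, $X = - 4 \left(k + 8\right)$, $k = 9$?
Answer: $-13$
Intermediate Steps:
$X = -68$ ($X = - 4 \left(9 + 8\right) = \left(-4\right) 17 = -68$)
$J = -56$ ($J = 8 \left(-7\right) = -56$)
$T = -81$ ($T = -3 - 78 = -81$)
$T - X = -81 - -68 = -81 + 68 = -13$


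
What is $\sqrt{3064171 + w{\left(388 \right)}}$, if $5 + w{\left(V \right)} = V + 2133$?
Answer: $3 \sqrt{340743} \approx 1751.2$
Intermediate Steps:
$w{\left(V \right)} = 2128 + V$ ($w{\left(V \right)} = -5 + \left(V + 2133\right) = -5 + \left(2133 + V\right) = 2128 + V$)
$\sqrt{3064171 + w{\left(388 \right)}} = \sqrt{3064171 + \left(2128 + 388\right)} = \sqrt{3064171 + 2516} = \sqrt{3066687} = 3 \sqrt{340743}$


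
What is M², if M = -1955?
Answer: 3822025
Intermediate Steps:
M² = (-1955)² = 3822025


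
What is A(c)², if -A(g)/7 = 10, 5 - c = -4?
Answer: 4900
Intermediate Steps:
c = 9 (c = 5 - 1*(-4) = 5 + 4 = 9)
A(g) = -70 (A(g) = -7*10 = -70)
A(c)² = (-70)² = 4900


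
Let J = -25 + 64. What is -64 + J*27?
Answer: 989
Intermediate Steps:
J = 39
-64 + J*27 = -64 + 39*27 = -64 + 1053 = 989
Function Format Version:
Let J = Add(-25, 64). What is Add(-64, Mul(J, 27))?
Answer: 989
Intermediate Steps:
J = 39
Add(-64, Mul(J, 27)) = Add(-64, Mul(39, 27)) = Add(-64, 1053) = 989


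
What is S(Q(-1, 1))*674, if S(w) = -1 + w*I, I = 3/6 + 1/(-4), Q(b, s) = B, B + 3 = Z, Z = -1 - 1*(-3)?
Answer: -1685/2 ≈ -842.50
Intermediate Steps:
Z = 2 (Z = -1 + 3 = 2)
B = -1 (B = -3 + 2 = -1)
Q(b, s) = -1
I = ¼ (I = 3*(⅙) + 1*(-¼) = ½ - ¼ = ¼ ≈ 0.25000)
S(w) = -1 + w/4 (S(w) = -1 + w*(¼) = -1 + w/4)
S(Q(-1, 1))*674 = (-1 + (¼)*(-1))*674 = (-1 - ¼)*674 = -5/4*674 = -1685/2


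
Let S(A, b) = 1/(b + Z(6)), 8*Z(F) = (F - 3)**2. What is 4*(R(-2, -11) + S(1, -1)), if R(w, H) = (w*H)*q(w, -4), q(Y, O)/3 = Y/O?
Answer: 164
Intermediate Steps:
q(Y, O) = 3*Y/O (q(Y, O) = 3*(Y/O) = 3*Y/O)
Z(F) = (-3 + F)**2/8 (Z(F) = (F - 3)**2/8 = (-3 + F)**2/8)
R(w, H) = -3*H*w**2/4 (R(w, H) = (w*H)*(3*w/(-4)) = (H*w)*(3*w*(-1/4)) = (H*w)*(-3*w/4) = -3*H*w**2/4)
S(A, b) = 1/(9/8 + b) (S(A, b) = 1/(b + (-3 + 6)**2/8) = 1/(b + (1/8)*3**2) = 1/(b + (1/8)*9) = 1/(b + 9/8) = 1/(9/8 + b))
4*(R(-2, -11) + S(1, -1)) = 4*(-3/4*(-11)*(-2)**2 + 8/(9 + 8*(-1))) = 4*(-3/4*(-11)*4 + 8/(9 - 8)) = 4*(33 + 8/1) = 4*(33 + 8*1) = 4*(33 + 8) = 4*41 = 164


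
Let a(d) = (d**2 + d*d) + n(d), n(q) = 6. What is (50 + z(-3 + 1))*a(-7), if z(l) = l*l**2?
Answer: 4368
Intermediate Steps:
z(l) = l**3
a(d) = 6 + 2*d**2 (a(d) = (d**2 + d*d) + 6 = (d**2 + d**2) + 6 = 2*d**2 + 6 = 6 + 2*d**2)
(50 + z(-3 + 1))*a(-7) = (50 + (-3 + 1)**3)*(6 + 2*(-7)**2) = (50 + (-2)**3)*(6 + 2*49) = (50 - 8)*(6 + 98) = 42*104 = 4368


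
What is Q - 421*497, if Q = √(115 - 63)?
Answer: -209237 + 2*√13 ≈ -2.0923e+5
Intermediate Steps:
Q = 2*√13 (Q = √52 = 2*√13 ≈ 7.2111)
Q - 421*497 = 2*√13 - 421*497 = 2*√13 - 209237 = -209237 + 2*√13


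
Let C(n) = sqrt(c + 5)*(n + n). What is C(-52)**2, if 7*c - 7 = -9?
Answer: 356928/7 ≈ 50990.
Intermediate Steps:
c = -2/7 (c = 1 + (1/7)*(-9) = 1 - 9/7 = -2/7 ≈ -0.28571)
C(n) = 2*n*sqrt(231)/7 (C(n) = sqrt(-2/7 + 5)*(n + n) = sqrt(33/7)*(2*n) = (sqrt(231)/7)*(2*n) = 2*n*sqrt(231)/7)
C(-52)**2 = ((2/7)*(-52)*sqrt(231))**2 = (-104*sqrt(231)/7)**2 = 356928/7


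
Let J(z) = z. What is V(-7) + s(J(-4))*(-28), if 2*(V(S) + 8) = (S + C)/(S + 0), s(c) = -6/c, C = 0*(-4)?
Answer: -99/2 ≈ -49.500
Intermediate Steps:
C = 0
V(S) = -15/2 (V(S) = -8 + ((S + 0)/(S + 0))/2 = -8 + (S/S)/2 = -8 + (½)*1 = -8 + ½ = -15/2)
V(-7) + s(J(-4))*(-28) = -15/2 - 6/(-4)*(-28) = -15/2 - 6*(-¼)*(-28) = -15/2 + (3/2)*(-28) = -15/2 - 42 = -99/2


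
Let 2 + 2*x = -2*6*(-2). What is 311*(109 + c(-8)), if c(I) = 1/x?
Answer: 373200/11 ≈ 33927.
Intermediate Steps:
x = 11 (x = -1 + (-2*6*(-2))/2 = -1 + (-12*(-2))/2 = -1 + (½)*24 = -1 + 12 = 11)
c(I) = 1/11
311*(109 + c(-8)) = 311*(109 + 1/11) = 311*(1200/11) = 373200/11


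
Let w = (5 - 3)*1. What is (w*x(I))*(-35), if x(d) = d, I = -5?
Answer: 350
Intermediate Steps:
w = 2 (w = 2*1 = 2)
(w*x(I))*(-35) = (2*(-5))*(-35) = -10*(-35) = 350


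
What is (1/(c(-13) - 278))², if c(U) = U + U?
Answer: 1/92416 ≈ 1.0821e-5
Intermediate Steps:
c(U) = 2*U
(1/(c(-13) - 278))² = (1/(2*(-13) - 278))² = (1/(-26 - 278))² = (1/(-304))² = (-1/304)² = 1/92416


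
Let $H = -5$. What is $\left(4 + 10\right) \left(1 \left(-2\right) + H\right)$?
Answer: $-98$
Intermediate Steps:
$\left(4 + 10\right) \left(1 \left(-2\right) + H\right) = \left(4 + 10\right) \left(1 \left(-2\right) - 5\right) = 14 \left(-2 - 5\right) = 14 \left(-7\right) = -98$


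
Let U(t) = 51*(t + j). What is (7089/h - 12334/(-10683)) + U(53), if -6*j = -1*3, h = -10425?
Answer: 1457681753/534150 ≈ 2729.0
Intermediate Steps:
j = ½ (j = -(-1)*3/6 = -⅙*(-3) = ½ ≈ 0.50000)
U(t) = 51/2 + 51*t (U(t) = 51*(t + ½) = 51*(½ + t) = 51/2 + 51*t)
(7089/h - 12334/(-10683)) + U(53) = (7089/(-10425) - 12334/(-10683)) + (51/2 + 51*53) = (7089*(-1/10425) - 12334*(-1/10683)) + (51/2 + 2703) = (-17/25 + 12334/10683) + 5457/2 = 126739/267075 + 5457/2 = 1457681753/534150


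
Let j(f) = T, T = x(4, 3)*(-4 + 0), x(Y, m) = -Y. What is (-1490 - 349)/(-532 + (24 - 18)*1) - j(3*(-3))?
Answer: -6577/526 ≈ -12.504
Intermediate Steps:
T = 16 (T = (-1*4)*(-4 + 0) = -4*(-4) = 16)
j(f) = 16
(-1490 - 349)/(-532 + (24 - 18)*1) - j(3*(-3)) = (-1490 - 349)/(-532 + (24 - 18)*1) - 1*16 = -1839/(-532 + 6*1) - 16 = -1839/(-532 + 6) - 16 = -1839/(-526) - 16 = -1839*(-1/526) - 16 = 1839/526 - 16 = -6577/526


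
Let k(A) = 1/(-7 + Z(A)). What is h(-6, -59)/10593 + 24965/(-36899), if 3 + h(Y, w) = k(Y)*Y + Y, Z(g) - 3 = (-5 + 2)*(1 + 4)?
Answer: -152446030/225047001 ≈ -0.67740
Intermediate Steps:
Z(g) = -12 (Z(g) = 3 + (-5 + 2)*(1 + 4) = 3 - 3*5 = 3 - 15 = -12)
k(A) = -1/19 (k(A) = 1/(-7 - 12) = 1/(-19) = -1/19)
h(Y, w) = -3 + 18*Y/19 (h(Y, w) = -3 + (-Y/19 + Y) = -3 + 18*Y/19)
h(-6, -59)/10593 + 24965/(-36899) = (-3 + (18/19)*(-6))/10593 + 24965/(-36899) = (-3 - 108/19)*(1/10593) + 24965*(-1/36899) = -165/19*1/10593 - 24965/36899 = -5/6099 - 24965/36899 = -152446030/225047001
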